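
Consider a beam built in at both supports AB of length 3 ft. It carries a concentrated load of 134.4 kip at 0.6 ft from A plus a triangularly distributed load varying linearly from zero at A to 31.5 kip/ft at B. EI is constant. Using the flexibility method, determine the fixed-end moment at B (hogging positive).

Release both end moments; the primary structure is a simply-supported span AB with redundants M_A and M_B.
On the primary (simply-supported) span, the end slopes from the loading are:
  at A: point load 134.4 at a = 0.6: Pab(L + b)/(6LEI) = 58.06/EI
  at B: point load 134.4 at a = 0.6: Pab(L + a)/(6LEI) = 38.71/EI
  at A: triangular load, peak 31.5: 7w₀L³/(360EI) = 16.54/EI
  at B: triangular load, peak 31.5: w₀L³/(45EI) = 18.9/EI
  θ_A0 = 74.6/EI,  θ_B0 = 57.61/EI
Flexibility coefficients: a unit moment at one end gives L/(3EI) there and L/(6EI) at the far end, so f₁₁ = f₂₂ = 1/EI and f₁₂ = f₂₁ = 0.5/EI.
Compatibility — zero rotation at each built-in end:
  1 M_A + 0.5 M_B = 74.6
  0.5 M_A + 1 M_B = 57.61
Solving the pair gives M_A = 61.06 kip·ft and M_B = 27.08 kip·ft (hogging).

M_B = 27.08 kip·ft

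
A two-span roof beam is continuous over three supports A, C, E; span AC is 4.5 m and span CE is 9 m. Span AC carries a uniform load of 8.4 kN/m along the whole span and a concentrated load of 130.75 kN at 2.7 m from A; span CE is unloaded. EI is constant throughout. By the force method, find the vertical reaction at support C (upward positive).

Release continuity at C by inserting a hinge; the redundant is the internal moment M_C. The primary structure is two simply-supported spans AC and CE.
Rotations at C on the released spans (each span's end-slope, ×1/EI):
  span AC: UDL 8.4: wL³/(24EI) = 31.89/EI
  span AC: point load 130.75 at a = 2.7: Pab(L + a)/(6LEI) = 169.5/EI
  relative rotation θ_0 = (201.3 + 0)/EI = 201.3/EI
A unit hogging moment at C produces rotation L₁/(3EI) + L₂/(3EI) = 4.5/EI.
Slope continuity at C: θ_0 = M_C·4.5/EI, so M_C = 201.3/4.5 = 44.74 kN·m (hogging).
Span AC, ΣM about A with M_C applied at C: R_C^{AC}·4.5 = 438.1 + 44.74, so R_C^{AC} = 107.3 kN and R_A = 168.6 − 107.3 = 61.26 kN.
Span CE, ΣM about E: R_C^{CE}·9 = 0 + 44.74, so R_C^{CE} = 4.971 kN and R_E = 0 − 4.971 = -4.971 kN.
R_C = 107.3 + 4.971 = 112.3 kN.

R_C = 112.3 kN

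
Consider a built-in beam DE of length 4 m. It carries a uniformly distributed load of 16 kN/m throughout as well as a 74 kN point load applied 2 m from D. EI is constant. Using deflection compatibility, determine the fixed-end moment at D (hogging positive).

Take the two fixed-end moments M_D, M_E as redundants; the released structure is the simple span DE.
On the primary (simply-supported) span, the end slopes from the loading are:
  at D: UDL 16: wL³/(24EI) = 42.67/EI
  at E: UDL 16: wL³/(24EI) = 42.67/EI
  at D: point load 74 at a = 2: Pab(L + b)/(6LEI) = 74/EI
  at E: point load 74 at a = 2: Pab(L + a)/(6LEI) = 74/EI
  θ_D0 = 116.7/EI,  θ_E0 = 116.7/EI
Flexibility coefficients: a unit moment at one end gives L/(3EI) there and L/(6EI) at the far end, so f₁₁ = f₂₂ = 1.333/EI and f₁₂ = f₂₁ = 0.6667/EI.
Compatibility — zero rotation at each built-in end:
  1.333 M_D + 0.6667 M_E = 116.7
  0.6667 M_D + 1.333 M_E = 116.7
Solving the pair gives M_D = 58.33 kN·m and M_E = 58.33 kN·m (hogging).

M_D = 58.33 kN·m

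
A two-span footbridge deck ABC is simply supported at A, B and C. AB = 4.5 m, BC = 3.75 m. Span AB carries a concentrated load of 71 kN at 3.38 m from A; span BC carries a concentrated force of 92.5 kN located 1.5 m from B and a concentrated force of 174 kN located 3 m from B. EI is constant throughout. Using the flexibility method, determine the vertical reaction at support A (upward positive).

R_A = -1.722 kN

Insert a hinge at B; M_B is the redundant, and each span becomes simply supported.
End slopes at the hinge B, treating each span as simply supported:
  span AB: point load 71 at a = 3.38: Pab(L + a)/(6LEI) = 78.44/EI
  span BC: point load 92.5 at a = 1.5: Pab(L + b)/(6LEI) = 83.25/EI
  span BC: point load 174 at a = 3: Pab(L + b)/(6LEI) = 78.3/EI
  relative rotation θ_0 = (78.44 + 161.6)/EI = 240/EI
A unit hogging moment at B produces rotation L₁/(3EI) + L₂/(3EI) = 2.75/EI.
Slope continuity at B: θ_0 = M_B·2.75/EI, so M_B = 240/2.75 = 87.27 kN·m (hogging).
Span AB, ΣM about A with M_B applied at B: R_B^{AB}·4.5 = 240 + 87.27, so R_B^{AB} = 72.72 kN and R_A = 71 − 72.72 = -1.722 kN.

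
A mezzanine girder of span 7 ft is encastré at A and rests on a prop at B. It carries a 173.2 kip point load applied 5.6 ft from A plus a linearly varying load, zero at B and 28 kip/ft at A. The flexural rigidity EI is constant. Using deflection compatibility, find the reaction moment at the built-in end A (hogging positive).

Take the reaction at B as the redundant and release it; the primary structure is a cantilever fixed at A.
Primary-structure tip deflection at B by superposition:
  point load 173.2 at a = 5.6: Pa²(3L − a)/(6EI) = 13941/EI
  triangular load, peak 28 at the fixed end: w₀L⁴/(30EI) = 2241/EI
  δ_0 = 16182/EI
Tip deflection under a unit load at B: L³/(3EI) = 114.3/EI.
The prop prevents deflection at B: R_B = δ_0/δ_{BB} = 16182/114.3 = 141.5 kip.
Moment equilibrium about A: M_A = Σ(load moments about A) − R_B·L = 1199 − 141.5×7 = 207.9 kip·ft.

M_A = 207.9 kip·ft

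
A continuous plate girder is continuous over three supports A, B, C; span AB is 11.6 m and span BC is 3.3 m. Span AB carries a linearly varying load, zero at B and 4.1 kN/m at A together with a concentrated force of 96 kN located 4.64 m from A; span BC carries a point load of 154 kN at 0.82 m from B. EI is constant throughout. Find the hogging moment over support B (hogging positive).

M_B = 189.1 kN·m

Insert a hinge at B; M_B is the redundant, and each span becomes simply supported.
End slopes at the hinge B, treating each span as simply supported:
  span AB: triangular load, peak 4.1: 7w₀L³/(360EI) = 124.4/EI
  span AB: point load 96 at a = 4.64: Pab(L + a)/(6LEI) = 723.4/EI
  span BC: point load 154 at a = 0.82: Pab(L + b)/(6LEI) = 91.42/EI
  relative rotation θ_0 = (847.8 + 91.42)/EI = 939.3/EI
A unit hogging moment at B produces rotation L₁/(3EI) + L₂/(3EI) = 4.967/EI.
Slope continuity at B: θ_0 = M_B·4.967/EI, so M_B = 939.3/4.967 = 189.1 kN·m (hogging).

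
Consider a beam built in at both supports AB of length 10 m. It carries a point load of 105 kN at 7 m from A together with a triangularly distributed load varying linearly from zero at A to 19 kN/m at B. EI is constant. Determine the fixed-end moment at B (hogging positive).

Release both end moments; the primary structure is a simply-supported span AB with redundants M_A and M_B.
On the primary (simply-supported) span, the end slopes from the loading are:
  at A: point load 105 at a = 7: Pab(L + b)/(6LEI) = 477.8/EI
  at B: point load 105 at a = 7: Pab(L + a)/(6LEI) = 624.8/EI
  at A: triangular load, peak 19: 7w₀L³/(360EI) = 369.4/EI
  at B: triangular load, peak 19: w₀L³/(45EI) = 422.2/EI
  θ_A0 = 847.2/EI,  θ_B0 = 1047/EI
Flexibility coefficients: a unit moment at one end gives L/(3EI) there and L/(6EI) at the far end, so f₁₁ = f₂₂ = 3.333/EI and f₁₂ = f₂₁ = 1.667/EI.
Compatibility — zero rotation at each built-in end:
  3.333 M_A + 1.667 M_B = 847.2
  1.667 M_A + 3.333 M_B = 1047
Solving the pair gives M_A = 129.5 kN·m and M_B = 249.3 kN·m (hogging).

M_B = 249.3 kN·m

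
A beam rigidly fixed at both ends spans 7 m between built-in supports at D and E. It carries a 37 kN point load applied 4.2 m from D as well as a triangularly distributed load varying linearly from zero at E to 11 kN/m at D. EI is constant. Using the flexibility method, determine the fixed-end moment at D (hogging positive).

Release both end moments; the primary structure is a simply-supported span DE with redundants M_D and M_E.
Simple-span end rotations at D and E under the given loads:
  at D: point load 37 at a = 4.2: Pab(L + b)/(6LEI) = 101.5/EI
  at E: point load 37 at a = 4.2: Pab(L + a)/(6LEI) = 116/EI
  at D: triangular load, peak 11: w₀L³/(45EI) = 83.84/EI
  at E: triangular load, peak 11: 7w₀L³/(360EI) = 73.36/EI
  θ_D0 = 185.4/EI,  θ_E0 = 189.4/EI
Flexibility coefficients: a unit moment at one end gives L/(3EI) there and L/(6EI) at the far end, so f₁₁ = f₂₂ = 2.333/EI and f₁₂ = f₂₁ = 1.167/EI.
Compatibility — zero rotation at each built-in end:
  2.333 M_D + 1.167 M_E = 185.4
  1.167 M_D + 2.333 M_E = 189.4
Solving the pair gives M_D = 51.81 kN·m and M_E = 55.26 kN·m (hogging).

M_D = 51.81 kN·m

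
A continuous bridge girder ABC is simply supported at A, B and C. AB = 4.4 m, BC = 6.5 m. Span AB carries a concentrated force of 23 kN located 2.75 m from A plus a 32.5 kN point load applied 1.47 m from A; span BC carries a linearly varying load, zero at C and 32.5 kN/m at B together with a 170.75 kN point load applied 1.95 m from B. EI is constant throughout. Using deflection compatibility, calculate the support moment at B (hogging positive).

Insert a hinge at B; M_B is the redundant, and each span becomes simply supported.
Discontinuity in slope at B on the released structure — sum the simple-span end rotations:
  span AB: point load 23 at a = 2.75: Pab(L + a)/(6LEI) = 28.26/EI
  span AB: point load 32.5 at a = 1.47: Pab(L + a)/(6LEI) = 31.12/EI
  span BC: triangular load, peak 32.5: w₀L³/(45EI) = 198.3/EI
  span BC: point load 170.75 at a = 1.95: Pab(L + b)/(6LEI) = 429.2/EI
  relative rotation θ_0 = (59.39 + 627.6)/EI = 687/EI
A unit hogging moment at B produces rotation L₁/(3EI) + L₂/(3EI) = 3.633/EI.
Compatibility: M_B·(L₁+L₂)/(3EI) = θ_0, giving M_B = 189.1 kN·m (hogging).

M_B = 189.1 kN·m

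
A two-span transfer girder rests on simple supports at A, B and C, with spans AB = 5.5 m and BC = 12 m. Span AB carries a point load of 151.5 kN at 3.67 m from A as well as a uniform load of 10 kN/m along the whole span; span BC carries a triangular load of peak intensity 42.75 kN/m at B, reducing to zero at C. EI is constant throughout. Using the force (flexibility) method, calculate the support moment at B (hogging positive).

Release continuity at B by inserting a hinge; the redundant is the internal moment M_B. The primary structure is two simply-supported spans AB and BC.
Discontinuity in slope at B on the released structure — sum the simple-span end rotations:
  span AB: point load 151.5 at a = 3.67: Pab(L + a)/(6LEI) = 282.7/EI
  span AB: UDL 10: wL³/(24EI) = 69.32/EI
  span BC: triangular load, peak 42.75: w₀L³/(45EI) = 1642/EI
  relative rotation θ_0 = (352.1 + 1642)/EI = 1994/EI
A unit hogging moment at B produces rotation L₁/(3EI) + L₂/(3EI) = 5.833/EI.
Compatibility: M_B·(L₁+L₂)/(3EI) = θ_0, giving M_B = 341.8 kN·m (hogging).

M_B = 341.8 kN·m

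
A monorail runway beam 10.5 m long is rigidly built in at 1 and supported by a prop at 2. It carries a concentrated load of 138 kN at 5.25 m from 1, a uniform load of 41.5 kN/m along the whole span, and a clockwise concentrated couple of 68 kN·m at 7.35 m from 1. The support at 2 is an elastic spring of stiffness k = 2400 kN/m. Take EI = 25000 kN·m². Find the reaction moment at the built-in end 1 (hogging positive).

Choose R_2 as the redundant. The primary structure is the cantilever fixed at 1.
Deflection at 2 on the released cantilever, summing each load's contribution:
  point load 138 at a = 5.25: Pa²(3L − a)/(6EI) = 16641/EI
  UDL 41.5: wL⁴/(8EI) = 63054/EI
  clockwise couple 68 at a = 7.35: M₀a(2L − a)/(2EI) = 3411/EI
  δ_0 = 83106/EI
Flexibility coefficient — unit upward force at 2: δ_{22} = L³/(3EI) = 385.9/EI.
With EI = 25000 kN·m²: δ_0 = 3.3243 m and δ_{22} = 0.015435 m/kN.
Compatibility — the spring shortens by R_2/k under the reaction it provides: δ_0 − R_2·δ_{22} = R_2/k. With 1/k = 0.000417 m/kN, R_2 = δ_0 / (δ_{22} + 1/k) = 3.3243 / (0.015435 + 0.000417) = 209.7 kN.
Moment equilibrium about 1: M_1 = Σ(load moments about 1) − R_2·L = 3080 − 209.7×10.5 = 878.2 kN·m.

M_1 = 878.2 kN·m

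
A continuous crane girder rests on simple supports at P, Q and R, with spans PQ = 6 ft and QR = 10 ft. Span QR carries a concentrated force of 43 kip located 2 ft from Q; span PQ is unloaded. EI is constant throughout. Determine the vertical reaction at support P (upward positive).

Take M_Q as the redundant. Released structure: two simple spans PQ and QR with a hinge at Q.
Discontinuity in slope at Q on the released structure — sum the simple-span end rotations:
  span QR: point load 43 at a = 2: Pab(L + b)/(6LEI) = 206.4/EI
  relative rotation θ_0 = (0 + 206.4)/EI = 206.4/EI
A unit hogging moment at Q produces rotation L₁/(3EI) + L₂/(3EI) = 5.333/EI.
Compatibility: M_Q·(L₁+L₂)/(3EI) = θ_0, giving M_Q = 38.7 kip·ft (hogging).
Span PQ, ΣM about P with M_Q applied at Q: R_Q^{PQ}·6 = 0 + 38.7, so R_Q^{PQ} = 6.45 kip and R_P = 0 − 6.45 = -6.45 kip.

R_P = -6.45 kip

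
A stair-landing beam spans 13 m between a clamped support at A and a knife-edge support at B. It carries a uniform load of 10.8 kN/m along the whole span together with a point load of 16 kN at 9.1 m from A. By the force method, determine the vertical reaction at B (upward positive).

R_B = 61.67 kN

Remove the prop at B; the released (primary) structure is a cantilever built in at A.
Downward deflection at the released point B due to the loads:
  UDL 10.8: wL⁴/(8EI) = 38557/EI
  point load 16 at a = 9.1: Pa²(3L − a)/(6EI) = 6603/EI
  δ_0 = 45160/EI
Flexibility coefficient — unit upward force at B: δ_{BB} = L³/(3EI) = 732.3/EI.
The prop prevents deflection at B: R_B = δ_0/δ_{BB} = 45160/732.3 = 61.67 kN.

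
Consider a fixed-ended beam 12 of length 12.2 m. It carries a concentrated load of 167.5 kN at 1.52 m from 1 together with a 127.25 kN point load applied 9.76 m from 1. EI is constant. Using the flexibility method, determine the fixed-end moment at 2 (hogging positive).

M_2 = 226.5 kN·m

Take the two fixed-end moments M_1, M_2 as redundants; the released structure is the simple span 12.
Simple-span end rotations at 1 and 2 under the given loads:
  at 1: point load 167.5 at a = 1.52: Pab(L + b)/(6LEI) = 849.9/EI
  at 2: point load 167.5 at a = 1.52: Pab(L + a)/(6LEI) = 509.7/EI
  at 1: point load 127.25 at a = 9.76: Pab(L + b)/(6LEI) = 606.1/EI
  at 2: point load 127.25 at a = 9.76: Pab(L + a)/(6LEI) = 909.1/EI
  θ_10 = 1456/EI,  θ_20 = 1419/EI
Flexibility coefficients: a unit moment at one end gives L/(3EI) there and L/(6EI) at the far end, so f₁₁ = f₂₂ = 4.067/EI and f₁₂ = f₂₁ = 2.033/EI.
Compatibility — zero rotation at each built-in end:
  4.067 M_1 + 2.033 M_2 = 1456
  2.033 M_1 + 4.067 M_2 = 1419
Solving the pair gives M_1 = 244.8 kN·m and M_2 = 226.5 kN·m (hogging).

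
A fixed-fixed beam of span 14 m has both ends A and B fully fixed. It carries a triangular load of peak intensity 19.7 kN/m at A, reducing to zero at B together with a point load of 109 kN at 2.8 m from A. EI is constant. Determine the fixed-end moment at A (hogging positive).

Take the two fixed-end moments M_A, M_B as redundants; the released structure is the simple span AB.
On the primary (simply-supported) span, the end slopes from the loading are:
  at A: triangular load, peak 19.7: w₀L³/(45EI) = 1201/EI
  at B: triangular load, peak 19.7: 7w₀L³/(360EI) = 1051/EI
  at A: point load 109 at a = 2.8: Pab(L + b)/(6LEI) = 1025/EI
  at B: point load 109 at a = 2.8: Pab(L + a)/(6LEI) = 683.6/EI
  θ_A0 = 2227/EI,  θ_B0 = 1735/EI
Flexibility coefficients: a unit moment at one end gives L/(3EI) there and L/(6EI) at the far end, so f₁₁ = f₂₂ = 4.667/EI and f₁₂ = f₂₁ = 2.333/EI.
Compatibility — zero rotation at each built-in end:
  4.667 M_A + 2.333 M_B = 2227
  2.333 M_A + 4.667 M_B = 1735
Solving the pair gives M_A = 388.4 kN·m and M_B = 177.5 kN·m (hogging).

M_A = 388.4 kN·m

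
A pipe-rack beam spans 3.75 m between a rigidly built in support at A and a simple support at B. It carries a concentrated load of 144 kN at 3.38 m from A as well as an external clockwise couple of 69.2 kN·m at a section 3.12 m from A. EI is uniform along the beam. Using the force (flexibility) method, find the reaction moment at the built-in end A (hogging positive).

Take the reaction at B as the redundant and release it; the primary structure is a cantilever fixed at A.
Free-end deflection of the primary structure under the applied loading (downward +):
  point load 144 at a = 3.38: Pa²(3L − a)/(6EI) = 2158/EI
  clockwise couple 69.2 at a = 3.12: M₀a(2L − a)/(2EI) = 472.8/EI
  δ_0 = 2631/EI
Flexibility coefficient — unit upward force at B: δ_{BB} = L³/(3EI) = 17.58/EI.
Compatibility at B: δ_0 − R_B·δ_{BB} = 0, so R_B = 2631/17.58 = 149.7 kN.
Moment equilibrium about A: M_A = Σ(load moments about A) − R_B·L = 555.9 − 149.7×3.75 = -5.29 kN·m.

M_A = -5.29 kN·m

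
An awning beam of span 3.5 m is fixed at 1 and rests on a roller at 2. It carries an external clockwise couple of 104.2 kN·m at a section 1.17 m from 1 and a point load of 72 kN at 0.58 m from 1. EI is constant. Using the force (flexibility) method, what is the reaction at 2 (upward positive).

R_2 = 27.67 kN

Remove the prop at 2; the released (primary) structure is a cantilever built in at 1.
Downward deflection at the released point 2 due to the loads:
  clockwise couple 104.2 at a = 1.17: M₀a(2L − a)/(2EI) = 355.4/EI
  point load 72 at a = 0.58: Pa²(3L − a)/(6EI) = 40.05/EI
  δ_0 = 395.4/EI
Flexibility coefficient — unit upward force at 2: δ_{22} = L³/(3EI) = 14.29/EI.
Compatibility at 2: δ_0 − R_2·δ_{22} = 0, so R_2 = 395.4/14.29 = 27.67 kN.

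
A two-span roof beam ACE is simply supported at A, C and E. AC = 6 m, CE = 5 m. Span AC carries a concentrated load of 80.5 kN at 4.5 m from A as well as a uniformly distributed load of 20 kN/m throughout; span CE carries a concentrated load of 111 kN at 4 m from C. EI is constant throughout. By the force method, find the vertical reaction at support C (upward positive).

Insert a hinge at C; M_C is the redundant, and each span becomes simply supported.
Rotations at C on the released spans (each span's end-slope, ×1/EI):
  span AC: point load 80.5 at a = 4.5: Pab(L + a)/(6LEI) = 158.5/EI
  span AC: UDL 20: wL³/(24EI) = 180/EI
  span CE: point load 111 at a = 4: Pab(L + b)/(6LEI) = 88.8/EI
  relative rotation θ_0 = (338.5 + 88.8)/EI = 427.3/EI
A unit hogging moment at C produces rotation L₁/(3EI) + L₂/(3EI) = 3.667/EI.
Compatibility: M_C·(L₁+L₂)/(3EI) = θ_0, giving M_C = 116.5 kN·m (hogging).
Span AC, ΣM about A with M_C applied at C: R_C^{AC}·6 = 722.2 + 116.5, so R_C^{AC} = 139.8 kN and R_A = 200.5 − 139.8 = 60.7 kN.
Span CE, ΣM about E: R_C^{CE}·5 = 111 + 116.5, so R_C^{CE} = 45.51 kN and R_E = 111 − 45.51 = 65.49 kN.
R_C = 139.8 + 45.51 = 185.3 kN.

R_C = 185.3 kN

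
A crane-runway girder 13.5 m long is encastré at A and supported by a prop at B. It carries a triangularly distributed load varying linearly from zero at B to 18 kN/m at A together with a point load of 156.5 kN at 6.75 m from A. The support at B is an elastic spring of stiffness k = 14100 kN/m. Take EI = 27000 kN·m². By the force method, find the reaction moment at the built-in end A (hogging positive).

Choose R_B as the redundant. The primary structure is the cantilever fixed at A.
Deflection at B on the released cantilever, summing each load's contribution:
  triangular load, peak 18 at the fixed end: w₀L⁴/(30EI) = 19929/EI
  point load 156.5 at a = 6.75: Pa²(3L − a)/(6EI) = 40109/EI
  δ_0 = 60038/EI
Tip deflection under a unit load at B: L³/(3EI) = 820.1/EI.
With EI = 27000 kN·m²: δ_0 = 2.2236 m and δ_{BB} = 0.030375 m/kN.
Compatibility — the spring shortens by R_B/k under the reaction it provides: δ_0 − R_B·δ_{BB} = R_B/k. With 1/k = 0.000071 m/kN, R_B = δ_0 / (δ_{BB} + 1/k) = 2.2236 / (0.030375 + 0.000071) = 73.04 kN.
Moment equilibrium about A: M_A = Σ(load moments about A) − R_B·L = 1603 − 73.04×13.5 = 617.1 kN·m.

M_A = 617.1 kN·m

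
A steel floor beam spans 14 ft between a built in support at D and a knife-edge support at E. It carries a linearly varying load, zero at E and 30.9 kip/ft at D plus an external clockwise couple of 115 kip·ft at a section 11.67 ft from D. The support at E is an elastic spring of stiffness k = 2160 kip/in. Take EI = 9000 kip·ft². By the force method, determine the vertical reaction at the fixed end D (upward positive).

Choose R_E as the redundant. The primary structure is the cantilever fixed at D.
Primary-structure tip deflection at E by superposition:
  triangular load, peak 30.9 at the fixed end: w₀L⁴/(30EI) = 39568/EI
  clockwise couple 115 at a = 11.67: M₀a(2L − a)/(2EI) = 10958/EI
  δ_0 = 50526/EI
Flexibility coefficient — unit upward force at E: δ_{EE} = L³/(3EI) = 914.7/EI.
With EI = 9000 kip·ft²: δ_0 = 5.614 ft and δ_{EE} = 0.10163 ft/kip.
Compatibility — the spring shortens by R_E/k under the reaction it provides: δ_0 − R_E·δ_{EE} = R_E/k. With 1/k = 1/(2160×12) ft/kip = 0.000039 ft/kip, R_E = δ_0 / (δ_{EE} + 1/k) = 5.614 / (0.10163 + 0.000039) = 55.22 kip.
Vertical equilibrium: R_D = ΣP − R_E = 216.3 − 55.22 = 161.1 kip.

R_D = 161.1 kip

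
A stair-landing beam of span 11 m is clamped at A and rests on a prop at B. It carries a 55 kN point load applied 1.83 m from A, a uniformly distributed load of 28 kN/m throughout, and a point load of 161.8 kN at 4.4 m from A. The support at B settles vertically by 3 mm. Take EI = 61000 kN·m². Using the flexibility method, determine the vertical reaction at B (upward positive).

Choose R_B as the redundant. The primary structure is the cantilever fixed at A.
Deflection at B on the released cantilever, summing each load's contribution:
  point load 55 at a = 1.83: Pa²(3L − a)/(6EI) = 956.9/EI
  UDL 28: wL⁴/(8EI) = 51244/EI
  point load 161.8 at a = 4.4: Pa²(3L − a)/(6EI) = 14931/EI
  δ_0 = 67132/EI
Flexibility coefficient — unit upward force at B: δ_{BB} = L³/(3EI) = 443.7/EI.
With EI = 61000 kN·m²: δ_0 = 1.1005 m and δ_{BB} = 0.007273 m/kN.
Compatibility — the beam at B must follow the support down by 0.003 m: δ_0 − R_B·δ_{BB} = 0.003, so R_B = (1.1005 − 0.003)/0.007273 = 150.9 kN.

R_B = 150.9 kN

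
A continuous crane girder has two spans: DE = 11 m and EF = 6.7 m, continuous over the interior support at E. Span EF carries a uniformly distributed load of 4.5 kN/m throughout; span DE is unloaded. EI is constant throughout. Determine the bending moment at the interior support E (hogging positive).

M_E = 9.558 kN·m

Insert a hinge at E; M_E is the redundant, and each span becomes simply supported.
Rotations at E on the released spans (each span's end-slope, ×1/EI):
  span EF: UDL 4.5: wL³/(24EI) = 56.39/EI
  relative rotation θ_0 = (0 + 56.39)/EI = 56.39/EI
A unit hogging moment at E produces rotation L₁/(3EI) + L₂/(3EI) = 5.9/EI.
Slope continuity at E: θ_0 = M_E·5.9/EI, so M_E = 56.39/5.9 = 9.558 kN·m (hogging).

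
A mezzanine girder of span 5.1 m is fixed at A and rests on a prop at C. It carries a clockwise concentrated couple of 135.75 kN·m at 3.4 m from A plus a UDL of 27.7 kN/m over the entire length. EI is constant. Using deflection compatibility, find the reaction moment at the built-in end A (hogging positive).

M_A = 44.81 kN·m

Take the reaction at C as the redundant and release it; the primary structure is a cantilever fixed at A.
Downward deflection at the released point C due to the loads:
  clockwise couple 135.75 at a = 3.4: M₀a(2L − a)/(2EI) = 1569/EI
  UDL 27.7: wL⁴/(8EI) = 2342/EI
  δ_0 = 3912/EI
Tip deflection under a unit load at C: L³/(3EI) = 44.22/EI.
The prop prevents deflection at C: R_C = δ_0/δ_{CC} = 3912/44.22 = 88.47 kN.
Moment equilibrium about A: M_A = Σ(load moments about A) − R_C·L = 496 − 88.47×5.1 = 44.81 kN·m.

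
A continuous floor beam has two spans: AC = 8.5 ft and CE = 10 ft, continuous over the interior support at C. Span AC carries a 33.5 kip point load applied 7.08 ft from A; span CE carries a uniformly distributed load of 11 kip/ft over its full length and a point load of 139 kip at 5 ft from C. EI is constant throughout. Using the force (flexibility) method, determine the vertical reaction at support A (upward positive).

R_A = -21.68 kip

Insert a hinge at C; M_C is the redundant, and each span becomes simply supported.
Discontinuity in slope at C on the released structure — sum the simple-span end rotations:
  span AC: point load 33.5 at a = 7.08: Pab(L + a)/(6LEI) = 102.9/EI
  span CE: UDL 11: wL³/(24EI) = 458.3/EI
  span CE: point load 139 at a = 5: Pab(L + b)/(6LEI) = 868.8/EI
  relative rotation θ_0 = (102.9 + 1327)/EI = 1430/EI
A unit hogging moment at C produces rotation L₁/(3EI) + L₂/(3EI) = 6.167/EI.
Slope continuity at C: θ_0 = M_C·6.167/EI, so M_C = 1430/6.167 = 231.9 kip·ft (hogging).
Span AC, ΣM about A with M_C applied at C: R_C^{AC}·8.5 = 237.2 + 231.9, so R_C^{AC} = 55.18 kip and R_A = 33.5 − 55.18 = -21.68 kip.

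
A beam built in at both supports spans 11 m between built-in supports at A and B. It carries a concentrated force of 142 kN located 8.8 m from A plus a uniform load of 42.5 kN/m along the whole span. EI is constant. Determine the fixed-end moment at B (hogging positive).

Release both end moments; the primary structure is a simply-supported span AB with redundants M_A and M_B.
Simple-span end rotations at A and B under the given loads:
  at A: point load 142 at a = 8.8: Pab(L + b)/(6LEI) = 549.8/EI
  at B: point load 142 at a = 8.8: Pab(L + a)/(6LEI) = 824.7/EI
  at A: UDL 42.5: wL³/(24EI) = 2357/EI
  at B: UDL 42.5: wL³/(24EI) = 2357/EI
  θ_A0 = 2907/EI,  θ_B0 = 3182/EI
Flexibility coefficients: a unit moment at one end gives L/(3EI) there and L/(6EI) at the far end, so f₁₁ = f₂₂ = 3.667/EI and f₁₂ = f₂₁ = 1.833/EI.
Compatibility — zero rotation at each built-in end:
  3.667 M_A + 1.833 M_B = 2907
  1.833 M_A + 3.667 M_B = 3182
Solving the pair gives M_A = 478.5 kN·m and M_B = 628.5 kN·m (hogging).

M_B = 628.5 kN·m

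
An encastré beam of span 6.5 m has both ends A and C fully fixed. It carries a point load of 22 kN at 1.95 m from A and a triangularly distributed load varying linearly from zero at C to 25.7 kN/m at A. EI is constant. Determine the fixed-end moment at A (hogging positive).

M_A = 75.31 kN·m

Release both end moments; the primary structure is a simply-supported span AC with redundants M_A and M_C.
On the primary (simply-supported) span, the end slopes from the loading are:
  at A: point load 22 at a = 1.95: Pab(L + b)/(6LEI) = 55.31/EI
  at C: point load 22 at a = 1.95: Pab(L + a)/(6LEI) = 42.29/EI
  at A: triangular load, peak 25.7: w₀L³/(45EI) = 156.8/EI
  at C: triangular load, peak 25.7: 7w₀L³/(360EI) = 137.2/EI
  θ_A0 = 212.1/EI,  θ_C0 = 179.5/EI
Flexibility coefficients: a unit moment at one end gives L/(3EI) there and L/(6EI) at the far end, so f₁₁ = f₂₂ = 2.167/EI and f₁₂ = f₂₁ = 1.083/EI.
Compatibility — zero rotation at each built-in end:
  2.167 M_A + 1.083 M_C = 212.1
  1.083 M_A + 2.167 M_C = 179.5
Solving the pair gives M_A = 75.31 kN·m and M_C = 45.2 kN·m (hogging).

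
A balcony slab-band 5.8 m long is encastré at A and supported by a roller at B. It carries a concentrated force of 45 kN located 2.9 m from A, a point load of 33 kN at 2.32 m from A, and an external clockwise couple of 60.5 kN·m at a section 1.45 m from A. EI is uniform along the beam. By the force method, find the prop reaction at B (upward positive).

R_B = 27.77 kN

Remove the prop at B; the released (primary) structure is a cantilever built in at A.
Deflection at B on the released cantilever, summing each load's contribution:
  point load 45 at a = 2.9: Pa²(3L − a)/(6EI) = 914.6/EI
  point load 33 at a = 2.32: Pa²(3L − a)/(6EI) = 446.4/EI
  clockwise couple 60.5 at a = 1.45: M₀a(2L − a)/(2EI) = 445.2/EI
  δ_0 = 1806/EI
Tip deflection under a unit load at B: L³/(3EI) = 65.04/EI.
The prop prevents deflection at B: R_B = δ_0/δ_{BB} = 1806/65.04 = 27.77 kN.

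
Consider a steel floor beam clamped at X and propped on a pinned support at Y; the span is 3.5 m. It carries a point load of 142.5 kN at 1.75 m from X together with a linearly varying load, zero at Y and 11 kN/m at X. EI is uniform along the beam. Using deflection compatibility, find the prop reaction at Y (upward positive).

Release the roller at Y. Primary structure: cantilever fixed at X.
Downward deflection at the released point Y due to the loads:
  point load 142.5 at a = 1.75: Pa²(3L − a)/(6EI) = 636.4/EI
  triangular load, peak 11 at the fixed end: w₀L⁴/(30EI) = 55.02/EI
  δ_0 = 691.4/EI
Flexibility coefficient — unit upward force at Y: δ_{YY} = L³/(3EI) = 14.29/EI.
The prop prevents deflection at Y: R_Y = δ_0/δ_{YY} = 691.4/14.29 = 48.38 kN.

R_Y = 48.38 kN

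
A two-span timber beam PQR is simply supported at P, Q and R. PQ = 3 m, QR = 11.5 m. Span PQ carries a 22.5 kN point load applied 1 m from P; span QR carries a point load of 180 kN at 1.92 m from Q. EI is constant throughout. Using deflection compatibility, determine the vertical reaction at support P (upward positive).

Release continuity at Q by inserting a hinge; the redundant is the internal moment M_Q. The primary structure is two simply-supported spans PQ and QR.
Discontinuity in slope at Q on the released structure — sum the simple-span end rotations:
  span PQ: point load 22.5 at a = 1: Pab(L + a)/(6LEI) = 10/EI
  span QR: point load 180 at a = 1.92: Pab(L + b)/(6LEI) = 1011/EI
  relative rotation θ_0 = (10 + 1011)/EI = 1021/EI
A unit hogging moment at Q produces rotation L₁/(3EI) + L₂/(3EI) = 4.833/EI.
Compatibility: M_Q·(L₁+L₂)/(3EI) = θ_0, giving M_Q = 211.3 kN·m (hogging).
Span PQ, ΣM about P with M_Q applied at Q: R_Q^{PQ}·3 = 22.5 + 211.3, so R_Q^{PQ} = 77.95 kN and R_P = 22.5 − 77.95 = -55.45 kN.

R_P = -55.45 kN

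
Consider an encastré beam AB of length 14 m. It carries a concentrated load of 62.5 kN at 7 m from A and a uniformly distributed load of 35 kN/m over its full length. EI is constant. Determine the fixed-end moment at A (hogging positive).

Take the two fixed-end moments M_A, M_B as redundants; the released structure is the simple span AB.
On the primary (simply-supported) span, the end slopes from the loading are:
  at A: point load 62.5 at a = 7: Pab(L + b)/(6LEI) = 765.6/EI
  at B: point load 62.5 at a = 7: Pab(L + a)/(6LEI) = 765.6/EI
  at A: UDL 35: wL³/(24EI) = 4002/EI
  at B: UDL 35: wL³/(24EI) = 4002/EI
  θ_A0 = 4767/EI,  θ_B0 = 4767/EI
Flexibility coefficients: a unit moment at one end gives L/(3EI) there and L/(6EI) at the far end, so f₁₁ = f₂₂ = 4.667/EI and f₁₂ = f₂₁ = 2.333/EI.
Compatibility — zero rotation at each built-in end:
  4.667 M_A + 2.333 M_B = 4767
  2.333 M_A + 4.667 M_B = 4767
Solving the pair gives M_A = 681 kN·m and M_B = 681 kN·m (hogging).

M_A = 681 kN·m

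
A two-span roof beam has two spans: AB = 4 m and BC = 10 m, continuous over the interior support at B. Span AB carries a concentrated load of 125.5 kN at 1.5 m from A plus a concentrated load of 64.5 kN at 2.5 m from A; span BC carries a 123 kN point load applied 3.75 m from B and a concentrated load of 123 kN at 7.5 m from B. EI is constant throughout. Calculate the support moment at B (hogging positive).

M_B = 307.4 kN·m

Insert a hinge at B; M_B is the redundant, and each span becomes simply supported.
Discontinuity in slope at B on the released structure — sum the simple-span end rotations:
  span AB: point load 125.5 at a = 1.5: Pab(L + a)/(6LEI) = 107.9/EI
  span AB: point load 64.5 at a = 2.5: Pab(L + a)/(6LEI) = 65.51/EI
  span BC: point load 123 at a = 3.75: Pab(L + b)/(6LEI) = 780.8/EI
  span BC: point load 123 at a = 7.5: Pab(L + b)/(6LEI) = 480.5/EI
  relative rotation θ_0 = (173.4 + 1261)/EI = 1435/EI
A unit hogging moment at B produces rotation L₁/(3EI) + L₂/(3EI) = 4.667/EI.
Slope continuity at B: θ_0 = M_B·4.667/EI, so M_B = 1435/4.667 = 307.4 kN·m (hogging).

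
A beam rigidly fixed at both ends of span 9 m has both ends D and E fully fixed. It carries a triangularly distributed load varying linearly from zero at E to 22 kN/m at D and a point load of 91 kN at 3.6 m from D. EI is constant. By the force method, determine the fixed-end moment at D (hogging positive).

M_D = 207 kN·m

Release both end moments; the primary structure is a simply-supported span DE with redundants M_D and M_E.
End rotations of the released simple span under the applied load (×1/EI):
  at D: triangular load, peak 22: w₀L³/(45EI) = 356.4/EI
  at E: triangular load, peak 22: 7w₀L³/(360EI) = 311.9/EI
  at D: point load 91 at a = 3.6: Pab(L + b)/(6LEI) = 471.7/EI
  at E: point load 91 at a = 3.6: Pab(L + a)/(6LEI) = 412.8/EI
  θ_D0 = 828.1/EI,  θ_E0 = 724.6/EI
Flexibility coefficients: a unit moment at one end gives L/(3EI) there and L/(6EI) at the far end, so f₁₁ = f₂₂ = 3/EI and f₁₂ = f₂₁ = 1.5/EI.
Compatibility — zero rotation at each built-in end:
  3 M_D + 1.5 M_E = 828.1
  1.5 M_D + 3 M_E = 724.6
Solving the pair gives M_D = 207 kN·m and M_E = 138 kN·m (hogging).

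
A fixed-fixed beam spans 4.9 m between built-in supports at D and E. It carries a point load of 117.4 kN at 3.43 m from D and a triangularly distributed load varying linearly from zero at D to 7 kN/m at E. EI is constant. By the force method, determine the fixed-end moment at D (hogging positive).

M_D = 41.84 kN·m

Release both end moments; the primary structure is a simply-supported span DE with redundants M_D and M_E.
On the primary (simply-supported) span, the end slopes from the loading are:
  at D: point load 117.4 at a = 3.43: Pab(L + b)/(6LEI) = 128.3/EI
  at E: point load 117.4 at a = 3.43: Pab(L + a)/(6LEI) = 167.7/EI
  at D: triangular load, peak 7: 7w₀L³/(360EI) = 16.01/EI
  at E: triangular load, peak 7: w₀L³/(45EI) = 18.3/EI
  θ_D0 = 144.3/EI,  θ_E0 = 186/EI
Flexibility coefficients: a unit moment at one end gives L/(3EI) there and L/(6EI) at the far end, so f₁₁ = f₂₂ = 1.633/EI and f₁₂ = f₂₁ = 0.8167/EI.
Compatibility — zero rotation at each built-in end:
  1.633 M_D + 0.8167 M_E = 144.3
  0.8167 M_D + 1.633 M_E = 186
Solving the pair gives M_D = 41.84 kN·m and M_E = 92.97 kN·m (hogging).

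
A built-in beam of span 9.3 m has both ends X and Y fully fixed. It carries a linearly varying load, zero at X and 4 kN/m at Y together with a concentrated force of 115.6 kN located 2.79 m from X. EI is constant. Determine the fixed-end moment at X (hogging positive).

Release both end moments; the primary structure is a simply-supported span XY with redundants M_X and M_Y.
Simple-span end rotations at X and Y under the given loads:
  at X: triangular load, peak 4: 7w₀L³/(360EI) = 62.56/EI
  at Y: triangular load, peak 4: w₀L³/(45EI) = 71.5/EI
  at X: point load 115.6 at a = 2.79: Pab(L + b)/(6LEI) = 594.9/EI
  at Y: point load 115.6 at a = 2.79: Pab(L + a)/(6LEI) = 454.9/EI
  θ_X0 = 657.5/EI,  θ_Y0 = 526.4/EI
Flexibility coefficients: a unit moment at one end gives L/(3EI) there and L/(6EI) at the far end, so f₁₁ = f₂₂ = 3.1/EI and f₁₂ = f₂₁ = 1.55/EI.
Compatibility — zero rotation at each built-in end:
  3.1 M_X + 1.55 M_Y = 657.5
  1.55 M_X + 3.1 M_Y = 526.4
Solving the pair gives M_X = 169.6 kN·m and M_Y = 85.03 kN·m (hogging).

M_X = 169.6 kN·m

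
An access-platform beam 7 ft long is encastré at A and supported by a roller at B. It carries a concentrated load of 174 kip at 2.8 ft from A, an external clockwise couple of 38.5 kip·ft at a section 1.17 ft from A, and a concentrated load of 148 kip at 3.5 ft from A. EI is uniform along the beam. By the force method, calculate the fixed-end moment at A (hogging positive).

M_A = 448.9 kip·ft

Choose R_B as the redundant. The primary structure is the cantilever fixed at A.
Primary-structure tip deflection at B by superposition:
  point load 174 at a = 2.8: Pa²(3L − a)/(6EI) = 4138/EI
  clockwise couple 38.5 at a = 1.17: M₀a(2L − a)/(2EI) = 289/EI
  point load 148 at a = 3.5: Pa²(3L − a)/(6EI) = 5288/EI
  δ_0 = 9715/EI
Flexibility coefficient — unit upward force at B: δ_{BB} = L³/(3EI) = 114.3/EI.
Compatibility at B: δ_0 − R_B·δ_{BB} = 0, so R_B = 9715/114.3 = 84.97 kip.
Moment equilibrium about A: M_A = Σ(load moments about A) − R_B·L = 1044 − 84.97×7 = 448.9 kip·ft.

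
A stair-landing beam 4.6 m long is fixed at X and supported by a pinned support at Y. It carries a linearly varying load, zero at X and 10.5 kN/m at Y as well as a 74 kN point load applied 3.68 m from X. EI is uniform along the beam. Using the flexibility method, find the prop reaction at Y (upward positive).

Remove the prop at Y; the released (primary) structure is a cantilever built in at X.
Deflection at Y on the released cantilever, summing each load's contribution:
  triangular load, peak 10.5 at the free end: 11w₀L⁴/(120EI) = 431/EI
  point load 74 at a = 3.68: Pa²(3L − a)/(6EI) = 1690/EI
  δ_0 = 2121/EI
Flexibility coefficient — unit upward force at Y: δ_{YY} = L³/(3EI) = 32.45/EI.
The prop prevents deflection at Y: R_Y = δ_0/δ_{YY} = 2121/32.45 = 65.38 kN.

R_Y = 65.38 kN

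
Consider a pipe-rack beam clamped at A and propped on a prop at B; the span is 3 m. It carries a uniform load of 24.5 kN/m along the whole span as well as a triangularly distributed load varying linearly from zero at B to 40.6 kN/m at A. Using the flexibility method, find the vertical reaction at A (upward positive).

Choose R_B as the redundant. The primary structure is the cantilever fixed at A.
Deflection at B on the released cantilever, summing each load's contribution:
  UDL 24.5: wL⁴/(8EI) = 248.1/EI
  triangular load, peak 40.6 at the fixed end: w₀L⁴/(30EI) = 109.6/EI
  δ_0 = 357.7/EI
Tip deflection under a unit load at B: L³/(3EI) = 9/EI.
Compatibility at B: δ_0 − R_B·δ_{BB} = 0, so R_B = 357.7/9 = 39.74 kN.
Vertical equilibrium: R_A = ΣP − R_B = 134.4 − 39.74 = 94.66 kN.

R_A = 94.66 kN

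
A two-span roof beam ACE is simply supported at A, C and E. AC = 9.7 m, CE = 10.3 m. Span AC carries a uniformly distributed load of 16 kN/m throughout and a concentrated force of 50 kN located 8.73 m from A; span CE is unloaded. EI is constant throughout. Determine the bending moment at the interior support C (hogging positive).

Release continuity at C by inserting a hinge; the redundant is the internal moment M_C. The primary structure is two simply-supported spans AC and CE.
End slopes at the hinge C, treating each span as simply supported:
  span AC: UDL 16: wL³/(24EI) = 608.4/EI
  span AC: point load 50 at a = 8.73: Pab(L + a)/(6LEI) = 134.1/EI
  relative rotation θ_0 = (742.5 + 0)/EI = 742.5/EI
A unit hogging moment at C produces rotation L₁/(3EI) + L₂/(3EI) = 6.667/EI.
Slope continuity at C: θ_0 = M_C·6.667/EI, so M_C = 742.5/6.667 = 111.4 kN·m (hogging).

M_C = 111.4 kN·m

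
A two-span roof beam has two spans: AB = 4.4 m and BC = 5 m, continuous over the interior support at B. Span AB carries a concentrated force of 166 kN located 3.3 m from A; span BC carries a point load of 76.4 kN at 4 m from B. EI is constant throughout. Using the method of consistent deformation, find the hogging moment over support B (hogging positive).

Release continuity at B by inserting a hinge; the redundant is the internal moment M_B. The primary structure is two simply-supported spans AB and BC.
Discontinuity in slope at B on the released structure — sum the simple-span end rotations:
  span AB: point load 166 at a = 3.3: Pab(L + a)/(6LEI) = 175.8/EI
  span BC: point load 76.4 at a = 4: Pab(L + b)/(6LEI) = 61.12/EI
  relative rotation θ_0 = (175.8 + 61.12)/EI = 236.9/EI
A unit hogging moment at B produces rotation L₁/(3EI) + L₂/(3EI) = 3.133/EI.
Slope continuity at B: θ_0 = M_B·3.133/EI, so M_B = 236.9/3.133 = 75.6 kN·m (hogging).

M_B = 75.6 kN·m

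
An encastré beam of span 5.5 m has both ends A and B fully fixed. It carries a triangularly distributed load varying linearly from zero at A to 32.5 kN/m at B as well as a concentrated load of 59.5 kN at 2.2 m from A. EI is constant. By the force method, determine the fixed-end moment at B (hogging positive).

M_B = 80.57 kN·m

Release both end moments; the primary structure is a simply-supported span AB with redundants M_A and M_B.
On the primary (simply-supported) span, the end slopes from the loading are:
  at A: triangular load, peak 32.5: 7w₀L³/(360EI) = 105.1/EI
  at B: triangular load, peak 32.5: w₀L³/(45EI) = 120.2/EI
  at A: point load 59.5 at a = 2.2: Pab(L + b)/(6LEI) = 115.2/EI
  at B: point load 59.5 at a = 2.2: Pab(L + a)/(6LEI) = 100.8/EI
  θ_A0 = 220.3/EI,  θ_B0 = 221/EI
Flexibility coefficients: a unit moment at one end gives L/(3EI) there and L/(6EI) at the far end, so f₁₁ = f₂₂ = 1.833/EI and f₁₂ = f₂₁ = 0.9167/EI.
Compatibility — zero rotation at each built-in end:
  1.833 M_A + 0.9167 M_B = 220.3
  0.9167 M_A + 1.833 M_B = 221
Solving the pair gives M_A = 79.89 kN·m and M_B = 80.57 kN·m (hogging).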